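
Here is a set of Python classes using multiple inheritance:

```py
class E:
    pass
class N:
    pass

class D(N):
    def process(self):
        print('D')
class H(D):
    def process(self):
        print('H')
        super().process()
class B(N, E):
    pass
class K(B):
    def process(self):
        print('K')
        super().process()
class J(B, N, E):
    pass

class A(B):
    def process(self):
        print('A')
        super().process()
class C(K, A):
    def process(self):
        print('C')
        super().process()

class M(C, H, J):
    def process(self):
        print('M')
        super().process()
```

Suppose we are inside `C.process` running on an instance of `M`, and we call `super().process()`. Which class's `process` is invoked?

K

L[M] = M + merge(L[C], L[H], L[J], [C H J])
  take C:  [C K A B N E object] + [H D N object] + [J B N E object] + [C H J]
  take K:  [K A B N E object] + [H D N object] + [J B N E object] + [H J]
  take A:  [A B N E object] + [H D N object] + [J B N E object] + [H J]
  take H:  [B N E object] + [H D N object] + [J B N E object] + [H J]
  take D:  [B N E object] + [D N object] + [J B N E object] + [J]
  take J:  [B N E object] + [N object] + [J B N E object] + [J]
  take B:  [B N E object] + [N object] + [B N E object]
  take N:  [N E object] + [N object] + [N E object]
  take E:  [E object] + [object] + [E object]
  take object:  [object] + [object] + [object]
MRO: M C K A H D J B N E object
super() in C.process on a M instance goes to the class after C in M's MRO: K.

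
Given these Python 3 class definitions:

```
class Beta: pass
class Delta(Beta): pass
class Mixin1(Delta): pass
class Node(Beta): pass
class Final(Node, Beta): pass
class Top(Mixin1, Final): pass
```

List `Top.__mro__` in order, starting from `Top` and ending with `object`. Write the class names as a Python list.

[Top, Mixin1, Delta, Final, Node, Beta, object]

L[Top] = Top + merge(L[Mixin1], L[Final], [Mixin1 Final])
  take Mixin1:  [Mixin1 Delta Beta object] + [Final Node Beta object] + [Mixin1 Final]
  take Delta:  [Delta Beta object] + [Final Node Beta object] + [Final]
  take Final:  [Beta object] + [Final Node Beta object] + [Final]
  take Node:  [Beta object] + [Node Beta object]
  take Beta:  [Beta object] + [Beta object]
  take object:  [object] + [object]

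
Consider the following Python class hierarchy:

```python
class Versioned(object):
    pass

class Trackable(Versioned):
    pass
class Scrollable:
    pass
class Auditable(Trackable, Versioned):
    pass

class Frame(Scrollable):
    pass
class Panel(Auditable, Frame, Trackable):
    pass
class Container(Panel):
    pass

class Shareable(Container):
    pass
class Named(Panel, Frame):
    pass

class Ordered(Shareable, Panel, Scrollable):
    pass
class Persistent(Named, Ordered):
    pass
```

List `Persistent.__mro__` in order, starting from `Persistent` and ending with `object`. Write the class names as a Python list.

L[Persistent] = Persistent + merge(L[Named], L[Ordered], [Named Ordered])
  take Named:  [Named Panel Auditable Frame Trackable Versioned Scrollable object] + [Ordered Shareable Container Panel Auditable Frame Trackable Versioned Scrollable object] + [Named Ordered]
  take Ordered:  [Panel Auditable Frame Trackable Versioned Scrollable object] + [Ordered Shareable Container Panel Auditable Frame Trackable Versioned Scrollable object] + [Ordered]
  take Shareable:  [Panel Auditable Frame Trackable Versioned Scrollable object] + [Shareable Container Panel Auditable Frame Trackable Versioned Scrollable object]
  take Container:  [Panel Auditable Frame Trackable Versioned Scrollable object] + [Container Panel Auditable Frame Trackable Versioned Scrollable object]
  take Panel:  [Panel Auditable Frame Trackable Versioned Scrollable object] + [Panel Auditable Frame Trackable Versioned Scrollable object]
  take Auditable:  [Auditable Frame Trackable Versioned Scrollable object] + [Auditable Frame Trackable Versioned Scrollable object]
  take Frame:  [Frame Trackable Versioned Scrollable object] + [Frame Trackable Versioned Scrollable object]
  take Trackable:  [Trackable Versioned Scrollable object] + [Trackable Versioned Scrollable object]
  take Versioned:  [Versioned Scrollable object] + [Versioned Scrollable object]
  take Scrollable:  [Scrollable object] + [Scrollable object]
  take object:  [object] + [object]

[Persistent, Named, Ordered, Shareable, Container, Panel, Auditable, Frame, Trackable, Versioned, Scrollable, object]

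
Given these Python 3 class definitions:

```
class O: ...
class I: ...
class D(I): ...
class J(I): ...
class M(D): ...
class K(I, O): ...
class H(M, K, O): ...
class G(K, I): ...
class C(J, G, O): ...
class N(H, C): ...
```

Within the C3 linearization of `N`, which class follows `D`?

L[N] = N + merge(L[H], L[C], [H C])
  take H:  [H M D K I O object] + [C J G K I O object] + [H C]
  take M:  [M D K I O object] + [C J G K I O object] + [C]
  take D:  [D K I O object] + [C J G K I O object] + [C]
  take C:  [K I O object] + [C J G K I O object] + [C]
  take J:  [K I O object] + [J G K I O object]
  take G:  [K I O object] + [G K I O object]
  take K:  [K I O object] + [K I O object]
  take I:  [I O object] + [I O object]
  take O:  [O object] + [O object]
  take object:  [object] + [object]
MRO: N H M D C J G K I O object
D is at position 3; next is C.

C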